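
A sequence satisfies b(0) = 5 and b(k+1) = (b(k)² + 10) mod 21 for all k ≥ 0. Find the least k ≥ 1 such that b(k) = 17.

2

Listing terms: b(0) = 5, b(1) = 14, b(2) = 17, b(3) = 5.
Since b(3) = b(0) = 5, the sequence is periodic with period 3.
The value 17 first appears (with k ≥ 1) at b(2).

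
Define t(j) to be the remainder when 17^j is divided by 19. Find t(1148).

6

t(1) = 17,  t(2) = 4,  t(3) = 11,  t(4) = 16,  t(5) = 6,  t(6) = 7,  t(7) = 5,  t(8) = 9,  t(9) = 1,  t(10) = 17.
Since t(10) = t(1) = 17, the sequence is periodic with period 9.
(1148 - 1) mod 9 = 4, so t(1148) = t(5) = 6.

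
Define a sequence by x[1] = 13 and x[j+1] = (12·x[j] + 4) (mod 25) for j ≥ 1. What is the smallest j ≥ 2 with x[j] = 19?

19

Computing terms: x[1] = 13; x[2] = 10; x[3] = 24; x[4] = 17; x[5] = 8; x[6] = 0; x[7] = 4; x[8] = 2; x[9] = 3; x[10] = 15; x[11] = 9; x[12] = 12; x[13] = 23; x[14] = 5; x[15] = 14; x[16] = 22; x[17] = 18; x[18] = 20; x[19] = 19; x[20] = 7; x[21] = 13.
Since x[21] = x[1] = 13, the sequence is periodic with period 20.
The value 19 first appears (with j ≥ 2) at x[19].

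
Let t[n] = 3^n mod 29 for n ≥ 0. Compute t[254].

9

We have t[0] = 1,  t[1] = 3,  t[2] = 9,  t[3] = 27,  t[4] = 23,  t[5] = 11,  t[6] = 4,  t[7] = 12,  t[8] = 7,  t[9] = 21,  t[10] = 5,  t[11] = 15,  t[12] = 16,  t[13] = 19,  t[14] = 28,  t[15] = 26,  t[16] = 20,  t[17] = 2,  t[18] = 6,  t[19] = 18,  t[20] = 25,  t[21] = 17,  t[22] = 22,  t[23] = 8,  t[24] = 24,  t[25] = 14,  t[26] = 13,  t[27] = 10,  t[28] = 1.
Since t[28] = t[0] = 1, the sequence is periodic with period 28.
So t[254] = t[0 + ((254-0) mod 28)] = t[2] = 9.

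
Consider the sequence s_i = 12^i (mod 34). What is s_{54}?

s_0 = 1, s_1 = 12, s_2 = 8, s_3 = 28, s_4 = 30, s_5 = 20, s_6 = 2, s_7 = 24, s_8 = 16, s_9 = 22, s_{10} = 26, s_{11} = 6, s_{12} = 4, s_{13} = 14, s_{14} = 32, s_{15} = 10, s_{16} = 18, s_{17} = 12.
Since s_{17} = s_1 = 12, the sequence is eventually periodic: after a pre-period of length 1 it cycles with period 16.
For i ≥ 1, s_i depends only on (i - 1) mod 16. (54 - 1) mod 16 = 5, so s_{54} = s_6 = 2.

2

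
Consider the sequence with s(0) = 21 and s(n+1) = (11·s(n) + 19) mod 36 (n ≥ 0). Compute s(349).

34

We have s(0) = 21; s(1) = 34; s(2) = 33; s(3) = 22; s(4) = 9; s(5) = 10; s(6) = 21.
Since s(6) = s(0) = 21, the sequence is periodic with period 6.
So s(349) = s(0 + ((349-0) mod 6)) = s(1) = 34.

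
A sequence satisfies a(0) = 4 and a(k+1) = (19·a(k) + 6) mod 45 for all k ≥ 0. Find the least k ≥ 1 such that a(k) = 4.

Listing terms: a(0) = 4; a(1) = 37; a(2) = 34; a(3) = 22; a(4) = 19; a(5) = 7; a(6) = 4.
The sequence repeats with period 6.
The value 4 next appears (with k ≥ 1) at a(6).

6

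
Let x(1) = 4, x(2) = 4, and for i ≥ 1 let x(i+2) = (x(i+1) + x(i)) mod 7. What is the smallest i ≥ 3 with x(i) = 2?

12

Computing terms: x(1) = 4; x(2) = 4; x(3) = 1; x(4) = 5; x(5) = 6; x(6) = 4; x(7) = 3; x(8) = 0; x(9) = 3; x(10) = 3; x(11) = 6; x(12) = 2; x(13) = 1; x(14) = 3; x(15) = 4; x(16) = 0; x(17) = 4; x(18) = 4.
The sequence repeats with period 16.
The value 2 first appears (with i ≥ 3) at x(12).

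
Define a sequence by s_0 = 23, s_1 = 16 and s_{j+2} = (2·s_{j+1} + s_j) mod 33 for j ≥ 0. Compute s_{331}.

s_0 = 23; s_1 = 16; s_2 = 22; s_3 = 27; s_4 = 10; s_5 = 14; s_6 = 5; s_7 = 24; s_8 = 20; s_9 = 31; s_{10} = 16; s_{11} = 30; s_{12} = 10; s_{13} = 17; s_{14} = 11; s_{15} = 6; s_{16} = 23; s_{17} = 19; s_{18} = 28; s_{19} = 9; s_{20} = 13; s_{21} = 2; s_{22} = 17; s_{23} = 3; s_{24} = 23; s_{25} = 16.
The sequence repeats with period 24.
(331 - 0) mod 24 = 19, so s_{331} = s_{19} = 9.

9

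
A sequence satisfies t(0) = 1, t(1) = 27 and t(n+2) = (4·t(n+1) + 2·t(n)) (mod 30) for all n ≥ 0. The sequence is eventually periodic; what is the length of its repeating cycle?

12

t(0) = 1, t(1) = 27, t(2) = 20, t(3) = 14, t(4) = 6, t(5) = 22, t(6) = 10, t(7) = 24, t(8) = 26, t(9) = 2, t(10) = 0, t(11) = 4, t(12) = 16, t(13) = 12, t(14) = 20, t(15) = 14.
Since (t(14), t(15)) = (t(2), t(3)) = (20, 14) (two consecutive terms determine the rest), the sequence is eventually periodic: after a pre-period of length 2 it cycles with period 12.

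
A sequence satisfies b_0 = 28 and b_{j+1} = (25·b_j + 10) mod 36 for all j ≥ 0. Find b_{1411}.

Listing terms: b_0 = 28,  b_1 = 26,  b_2 = 12,  b_3 = 22,  b_4 = 20,  b_5 = 6,  b_6 = 16,  b_7 = 14,  b_8 = 0,  b_9 = 10,  b_{10} = 8,  b_{11} = 30,  b_{12} = 4,  b_{13} = 2,  b_{14} = 24,  b_{15} = 34,  b_{16} = 32,  b_{17} = 18,  b_{18} = 28.
The sequence repeats with period 18.
(1411 - 0) mod 18 = 7, so b_{1411} = b_7 = 14.

14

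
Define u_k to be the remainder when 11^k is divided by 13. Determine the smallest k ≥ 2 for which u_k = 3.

4

u_1 = 11, u_2 = 4, u_3 = 5, u_4 = 3, u_5 = 7, u_6 = 12, u_7 = 2, u_8 = 9, u_9 = 8, u_{10} = 10, u_{11} = 6, u_{12} = 1, u_{13} = 11.
Since u_{13} = u_1 = 11, the sequence is periodic with period 12.
The value 3 first appears (with k ≥ 2) at u_4.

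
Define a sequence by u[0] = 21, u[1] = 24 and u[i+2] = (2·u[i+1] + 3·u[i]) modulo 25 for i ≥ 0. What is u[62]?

11

Listing terms: u[0] = 21, u[1] = 24, u[2] = 11, u[3] = 19, u[4] = 21, u[5] = 24.
The sequence repeats with period 4.
So u[62] = u[0 + ((62-0) mod 4)] = u[2] = 11.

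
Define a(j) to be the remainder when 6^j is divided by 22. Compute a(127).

8

a(0) = 1, a(1) = 6, a(2) = 14, a(3) = 18, a(4) = 20, a(5) = 10, a(6) = 16, a(7) = 8, a(8) = 4, a(9) = 2, a(10) = 12, a(11) = 6.
Since a(11) = a(1) = 6, the sequence is eventually periodic: after a pre-period of length 1 it cycles with period 10.
For j ≥ 1, a(j) depends only on (j - 1) mod 10. (127 - 1) mod 10 = 6, so a(127) = a(7) = 8.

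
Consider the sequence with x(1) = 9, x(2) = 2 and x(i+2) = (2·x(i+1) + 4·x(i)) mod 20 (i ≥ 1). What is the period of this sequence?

5

We have x(1) = 9; x(2) = 2; x(3) = 0; x(4) = 8; x(5) = 16; x(6) = 4; x(7) = 12; x(8) = 0; x(9) = 8.
Since (x(8), x(9)) = (x(3), x(4)) = (0, 8) (two consecutive terms determine the rest), the sequence is eventually periodic: after a pre-period of length 2 it cycles with period 5.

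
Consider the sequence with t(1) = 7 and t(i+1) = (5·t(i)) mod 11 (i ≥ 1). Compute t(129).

We have t(1) = 7, t(2) = 2, t(3) = 10, t(4) = 6, t(5) = 8, t(6) = 7.
Since t(6) = t(1) = 7, the sequence is periodic with period 5.
So t(129) = t(1 + ((129-1) mod 5)) = t(4) = 6.

6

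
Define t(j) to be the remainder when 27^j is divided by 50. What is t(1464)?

41

We have t(1) = 27; t(2) = 29; t(3) = 33; t(4) = 41; t(5) = 7; t(6) = 39; t(7) = 3; t(8) = 31; t(9) = 37; t(10) = 49; t(11) = 23; t(12) = 21; t(13) = 17; t(14) = 9; t(15) = 43; t(16) = 11; t(17) = 47; t(18) = 19; t(19) = 13; t(20) = 1; t(21) = 27.
Since t(21) = t(1) = 27, the sequence is periodic with period 20.
So t(1464) = t(1 + ((1464-1) mod 20)) = t(4) = 41.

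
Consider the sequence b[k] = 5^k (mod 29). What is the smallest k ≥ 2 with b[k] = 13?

Computing terms: b[1] = 5; b[2] = 25; b[3] = 9; b[4] = 16; b[5] = 22; b[6] = 23; b[7] = 28; b[8] = 24; b[9] = 4; b[10] = 20; b[11] = 13; b[12] = 7; b[13] = 6; b[14] = 1; b[15] = 5.
Since b[15] = b[1] = 5, the sequence is periodic with period 14.
The value 13 first appears (with k ≥ 2) at b[11].

11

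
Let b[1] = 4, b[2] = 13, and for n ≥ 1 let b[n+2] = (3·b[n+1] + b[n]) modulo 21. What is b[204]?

19

We have b[1] = 4; b[2] = 13; b[3] = 1; b[4] = 16; b[5] = 7; b[6] = 16; b[7] = 13; b[8] = 13; b[9] = 10; b[10] = 1; b[11] = 13; b[12] = 19; b[13] = 7; b[14] = 19; b[15] = 1; b[16] = 1; b[17] = 4; b[18] = 13.
Since (b[17], b[18]) = (b[1], b[2]) = (4, 13) (two consecutive terms determine the rest), the sequence is periodic with period 16.
(204 - 1) mod 16 = 11, so b[204] = b[12] = 19.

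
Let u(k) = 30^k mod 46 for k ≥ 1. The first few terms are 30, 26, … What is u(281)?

We have u(1) = 30,  u(2) = 26,  u(3) = 44,  u(4) = 32,  u(5) = 40,  u(6) = 4,  u(7) = 28,  u(8) = 12,  u(9) = 38,  u(10) = 36,  u(11) = 22,  u(12) = 16,  u(13) = 20,  u(14) = 2,  u(15) = 14,  u(16) = 6,  u(17) = 42,  u(18) = 18,  u(19) = 34,  u(20) = 8,  u(21) = 10,  u(22) = 24,  u(23) = 30.
The sequence repeats with period 22.
So u(281) = u(1 + ((281-1) mod 22)) = u(17) = 42.

42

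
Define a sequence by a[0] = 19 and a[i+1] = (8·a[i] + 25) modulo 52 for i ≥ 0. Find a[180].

45

Computing terms: a[0] = 19,  a[1] = 21,  a[2] = 37,  a[3] = 9,  a[4] = 45,  a[5] = 21.
Since a[5] = a[1] = 21, the sequence is eventually periodic: after a pre-period of length 1 it cycles with period 4.
For i ≥ 1, a[i] depends only on (i - 1) mod 4. (180 - 1) mod 4 = 3, so a[180] = a[4] = 45.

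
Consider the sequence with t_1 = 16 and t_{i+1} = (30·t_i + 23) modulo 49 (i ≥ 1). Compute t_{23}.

13

Listing terms: t_1 = 16; t_2 = 13; t_3 = 21; t_4 = 16.
The sequence repeats with period 3.
So t_{23} = t_{1 + ((23-1) mod 3)} = t_2 = 13.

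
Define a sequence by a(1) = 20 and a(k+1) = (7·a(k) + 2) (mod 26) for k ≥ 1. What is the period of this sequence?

12

a(1) = 20, a(2) = 12, a(3) = 8, a(4) = 6, a(5) = 18, a(6) = 24, a(7) = 14, a(8) = 22, a(9) = 0, a(10) = 2, a(11) = 16, a(12) = 10, a(13) = 20.
Since a(13) = a(1) = 20, the sequence is periodic with period 12.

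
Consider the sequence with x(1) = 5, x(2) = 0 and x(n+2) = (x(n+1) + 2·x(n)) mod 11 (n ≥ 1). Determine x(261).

5

We have x(1) = 5; x(2) = 0; x(3) = 10; x(4) = 10; x(5) = 8; x(6) = 6; x(7) = 0; x(8) = 1; x(9) = 1; x(10) = 3; x(11) = 5; x(12) = 0.
Since (x(11), x(12)) = (x(1), x(2)) = (5, 0) (two consecutive terms determine the rest), the sequence is periodic with period 10.
(261 - 1) mod 10 = 0, so x(261) = x(1) = 5.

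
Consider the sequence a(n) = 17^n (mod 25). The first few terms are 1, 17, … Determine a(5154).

We have a(0) = 1; a(1) = 17; a(2) = 14; a(3) = 13; a(4) = 21; a(5) = 7; a(6) = 19; a(7) = 23; a(8) = 16; a(9) = 22; a(10) = 24; a(11) = 8; a(12) = 11; a(13) = 12; a(14) = 4; a(15) = 18; a(16) = 6; a(17) = 2; a(18) = 9; a(19) = 3; a(20) = 1.
The sequence repeats with period 20.
So a(5154) = a(0 + ((5154-0) mod 20)) = a(14) = 4.

4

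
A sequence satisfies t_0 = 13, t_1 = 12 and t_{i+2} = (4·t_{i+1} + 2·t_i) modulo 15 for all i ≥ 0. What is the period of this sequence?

12

t_0 = 13, t_1 = 12, t_2 = 14, t_3 = 5, t_4 = 3, t_5 = 7, t_6 = 4, t_7 = 0, t_8 = 8, t_9 = 2, t_{10} = 9, t_{11} = 10, t_{12} = 13, t_{13} = 12.
The sequence repeats with period 12.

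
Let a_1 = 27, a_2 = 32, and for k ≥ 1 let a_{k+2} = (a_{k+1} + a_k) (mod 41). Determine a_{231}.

a_1 = 27, a_2 = 32, a_3 = 18, a_4 = 9, a_5 = 27, a_6 = 36, a_7 = 22, a_8 = 17, a_9 = 39, a_{10} = 15, a_{11} = 13, a_{12} = 28, a_{13} = 0, a_{14} = 28, a_{15} = 28, a_{16} = 15, a_{17} = 2, a_{18} = 17, a_{19} = 19, a_{20} = 36, a_{21} = 14, a_{22} = 9, a_{23} = 23, a_{24} = 32, a_{25} = 14, a_{26} = 5, a_{27} = 19, a_{28} = 24, a_{29} = 2, a_{30} = 26, a_{31} = 28, a_{32} = 13, a_{33} = 0, a_{34} = 13, a_{35} = 13, a_{36} = 26, a_{37} = 39, a_{38} = 24, a_{39} = 22, a_{40} = 5, a_{41} = 27, a_{42} = 32.
Since (a_{41}, a_{42}) = (a_1, a_2) = (27, 32) (two consecutive terms determine the rest), the sequence is periodic with period 40.
(231 - 1) mod 40 = 30, so a_{231} = a_{31} = 28.

28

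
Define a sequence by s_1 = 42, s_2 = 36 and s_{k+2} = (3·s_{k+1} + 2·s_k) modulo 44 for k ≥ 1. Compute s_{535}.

We have s_1 = 42, s_2 = 36, s_3 = 16, s_4 = 32, s_5 = 40, s_6 = 8, s_7 = 16, s_8 = 20, s_9 = 4, s_{10} = 8, s_{11} = 32, s_{12} = 24, s_{13} = 4, s_{14} = 16, s_{15} = 12, s_{16} = 24, s_{17} = 8, s_{18} = 28, s_{19} = 12, s_{20} = 4, s_{21} = 36, s_{22} = 28, s_{23} = 24, s_{24} = 40, s_{25} = 36, s_{26} = 12, s_{27} = 20, s_{28} = 40, s_{29} = 28, s_{30} = 32, s_{31} = 20, s_{32} = 36, s_{33} = 16.
Since (s_{32}, s_{33}) = (s_2, s_3) = (36, 16) (two consecutive terms determine the rest), the sequence is eventually periodic: after a pre-period of length 1 it cycles with period 30.
For k ≥ 2, s_k depends only on (k - 2) mod 30. (535 - 2) mod 30 = 23, so s_{535} = s_{25} = 36.

36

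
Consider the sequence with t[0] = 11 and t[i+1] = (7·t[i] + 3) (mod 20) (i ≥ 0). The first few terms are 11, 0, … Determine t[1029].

0

We have t[0] = 11; t[1] = 0; t[2] = 3; t[3] = 4; t[4] = 11.
The sequence repeats with period 4.
(1029 - 0) mod 4 = 1, so t[1029] = t[1] = 0.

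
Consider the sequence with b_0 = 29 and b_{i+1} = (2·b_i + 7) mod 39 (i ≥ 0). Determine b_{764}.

5

Listing terms: b_0 = 29; b_1 = 26; b_2 = 20; b_3 = 8; b_4 = 23; b_5 = 14; b_6 = 35; b_7 = 38; b_8 = 5; b_9 = 17; b_{10} = 2; b_{11} = 11; b_{12} = 29.
The sequence repeats with period 12.
So b_{764} = b_{0 + ((764-0) mod 12)} = b_8 = 5.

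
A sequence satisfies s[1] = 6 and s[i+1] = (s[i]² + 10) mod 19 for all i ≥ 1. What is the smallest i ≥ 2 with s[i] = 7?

s[1] = 6; s[2] = 8; s[3] = 17; s[4] = 14; s[5] = 16; s[6] = 0; s[7] = 10; s[8] = 15; s[9] = 7; s[10] = 2; s[11] = 14.
Since s[11] = s[4] = 14, the sequence is eventually periodic: after a pre-period of length 3 it cycles with period 7.
The value 7 first appears (with i ≥ 2) at s[9].

9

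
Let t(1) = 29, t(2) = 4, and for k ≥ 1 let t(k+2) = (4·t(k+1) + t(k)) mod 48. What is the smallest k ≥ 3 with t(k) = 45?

3

We have t(1) = 29; t(2) = 4; t(3) = 45; t(4) = 40; t(5) = 13; t(6) = 44; t(7) = 45; t(8) = 32; t(9) = 29; t(10) = 4.
The sequence repeats with period 8.
The value 45 first appears (with k ≥ 3) at t(3).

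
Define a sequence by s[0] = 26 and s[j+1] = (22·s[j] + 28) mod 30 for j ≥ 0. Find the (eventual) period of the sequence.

12

Computing terms: s[0] = 26; s[1] = 0; s[2] = 28; s[3] = 14; s[4] = 6; s[5] = 10; s[6] = 8; s[7] = 24; s[8] = 16; s[9] = 20; s[10] = 18; s[11] = 4; s[12] = 26.
The sequence repeats with period 12.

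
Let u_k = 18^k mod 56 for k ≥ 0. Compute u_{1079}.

Listing terms: u_0 = 1,  u_1 = 18,  u_2 = 44,  u_3 = 8,  u_4 = 32,  u_5 = 16,  u_6 = 8.
Since u_6 = u_3 = 8, the sequence is eventually periodic: after a pre-period of length 3 it cycles with period 3.
For k ≥ 3, u_k depends only on (k - 3) mod 3. (1079 - 3) mod 3 = 2, so u_{1079} = u_5 = 16.

16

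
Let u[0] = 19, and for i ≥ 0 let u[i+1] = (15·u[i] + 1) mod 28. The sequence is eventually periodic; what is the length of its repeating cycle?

Listing terms: u[0] = 19, u[1] = 6, u[2] = 7, u[3] = 22, u[4] = 23, u[5] = 10, u[6] = 11, u[7] = 26, u[8] = 27, u[9] = 14, u[10] = 15, u[11] = 2, u[12] = 3, u[13] = 18, u[14] = 19.
Since u[14] = u[0] = 19, the sequence is periodic with period 14.

14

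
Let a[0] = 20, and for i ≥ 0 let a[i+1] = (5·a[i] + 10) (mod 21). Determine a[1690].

Listing terms: a[0] = 20, a[1] = 5, a[2] = 14, a[3] = 17, a[4] = 11, a[5] = 2, a[6] = 20.
The sequence repeats with period 6.
So a[1690] = a[0 + ((1690-0) mod 6)] = a[4] = 11.

11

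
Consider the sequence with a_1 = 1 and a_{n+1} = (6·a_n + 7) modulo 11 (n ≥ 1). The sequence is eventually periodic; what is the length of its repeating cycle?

Computing terms: a_1 = 1, a_2 = 2, a_3 = 8, a_4 = 0, a_5 = 7, a_6 = 5, a_7 = 4, a_8 = 9, a_9 = 6, a_{10} = 10, a_{11} = 1.
Since a_{11} = a_1 = 1, the sequence is periodic with period 10.

10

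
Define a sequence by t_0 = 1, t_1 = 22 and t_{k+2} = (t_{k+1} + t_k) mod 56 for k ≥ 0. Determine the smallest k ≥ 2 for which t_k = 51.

Listing terms: t_0 = 1; t_1 = 22; t_2 = 23; t_3 = 45; t_4 = 12; t_5 = 1; t_6 = 13; t_7 = 14; t_8 = 27; t_9 = 41; t_{10} = 12; t_{11} = 53; t_{12} = 9; t_{13} = 6; t_{14} = 15; t_{15} = 21; t_{16} = 36; t_{17} = 1; t_{18} = 37; t_{19} = 38; t_{20} = 19; t_{21} = 1; t_{22} = 20; t_{23} = 21; t_{24} = 41; t_{25} = 6; t_{26} = 47; t_{27} = 53; t_{28} = 44; t_{29} = 41; t_{30} = 29; t_{31} = 14; t_{32} = 43; t_{33} = 1; t_{34} = 44; t_{35} = 45; t_{36} = 33; t_{37} = 22; t_{38} = 55; t_{39} = 21; t_{40} = 20; t_{41} = 41; t_{42} = 5; t_{43} = 46; t_{44} = 51; t_{45} = 41; t_{46} = 36; t_{47} = 21; t_{48} = 1; t_{49} = 22.
Since (t_{48}, t_{49}) = (t_0, t_1) = (1, 22) (two consecutive terms determine the rest), the sequence is periodic with period 48.
The value 51 first appears (with k ≥ 2) at t_{44}.

44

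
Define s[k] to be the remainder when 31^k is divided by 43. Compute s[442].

Computing terms: s[1] = 31, s[2] = 15, s[3] = 35, s[4] = 10, s[5] = 9, s[6] = 21, s[7] = 6, s[8] = 14, s[9] = 4, s[10] = 38, s[11] = 17, s[12] = 11, s[13] = 40, s[14] = 36, s[15] = 41, s[16] = 24, s[17] = 13, s[18] = 16, s[19] = 23, s[20] = 25, s[21] = 1, s[22] = 31.
Since s[22] = s[1] = 31, the sequence is periodic with period 21.
So s[442] = s[1 + ((442-1) mod 21)] = s[1] = 31.

31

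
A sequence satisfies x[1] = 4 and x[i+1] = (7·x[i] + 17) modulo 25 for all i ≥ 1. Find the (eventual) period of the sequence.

x[1] = 4; x[2] = 20; x[3] = 7; x[4] = 16; x[5] = 4.
The sequence repeats with period 4.

4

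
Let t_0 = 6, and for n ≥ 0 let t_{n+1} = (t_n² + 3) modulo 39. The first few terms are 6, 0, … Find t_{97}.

We have t_0 = 6,  t_1 = 0,  t_2 = 3,  t_3 = 12,  t_4 = 30,  t_5 = 6.
The sequence repeats with period 5.
So t_{97} = t_{0 + ((97-0) mod 5)} = t_2 = 3.

3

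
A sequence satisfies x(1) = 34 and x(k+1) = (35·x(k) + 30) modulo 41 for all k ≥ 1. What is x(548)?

5

Computing terms: x(1) = 34,  x(2) = 31,  x(3) = 8,  x(4) = 23,  x(5) = 15,  x(6) = 22,  x(7) = 21,  x(8) = 27,  x(9) = 32,  x(10) = 2,  x(11) = 18,  x(12) = 4,  x(13) = 6,  x(14) = 35,  x(15) = 25,  x(16) = 3,  x(17) = 12,  x(18) = 40,  x(19) = 36,  x(20) = 19,  x(21) = 39,  x(22) = 1,  x(23) = 24,  x(24) = 9,  x(25) = 17,  x(26) = 10,  x(27) = 11,  x(28) = 5,  x(29) = 0,  x(30) = 30,  x(31) = 14,  x(32) = 28,  x(33) = 26,  x(34) = 38,  x(35) = 7,  x(36) = 29,  x(37) = 20,  x(38) = 33,  x(39) = 37,  x(40) = 13,  x(41) = 34.
Since x(41) = x(1) = 34, the sequence is periodic with period 40.
So x(548) = x(1 + ((548-1) mod 40)) = x(28) = 5.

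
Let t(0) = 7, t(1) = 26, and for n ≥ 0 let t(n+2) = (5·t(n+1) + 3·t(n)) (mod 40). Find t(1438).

34

Listing terms: t(0) = 7, t(1) = 26, t(2) = 31, t(3) = 33, t(4) = 18, t(5) = 29, t(6) = 39, t(7) = 2, t(8) = 7, t(9) = 1, t(10) = 26, t(11) = 13, t(12) = 23, t(13) = 34, t(14) = 39, t(15) = 17, t(16) = 2, t(17) = 21, t(18) = 31, t(19) = 18, t(20) = 23, t(21) = 9, t(22) = 34, t(23) = 37, t(24) = 7, t(25) = 26.
Since (t(24), t(25)) = (t(0), t(1)) = (7, 26) (two consecutive terms determine the rest), the sequence is periodic with period 24.
(1438 - 0) mod 24 = 22, so t(1438) = t(22) = 34.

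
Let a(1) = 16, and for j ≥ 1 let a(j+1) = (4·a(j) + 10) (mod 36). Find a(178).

22

We have a(1) = 16,  a(2) = 2,  a(3) = 18,  a(4) = 10,  a(5) = 14,  a(6) = 30,  a(7) = 22,  a(8) = 26,  a(9) = 6,  a(10) = 34,  a(11) = 2.
Since a(11) = a(2) = 2, the sequence is eventually periodic: after a pre-period of length 1 it cycles with period 9.
For j ≥ 2, a(j) depends only on (j - 2) mod 9. (178 - 2) mod 9 = 5, so a(178) = a(7) = 22.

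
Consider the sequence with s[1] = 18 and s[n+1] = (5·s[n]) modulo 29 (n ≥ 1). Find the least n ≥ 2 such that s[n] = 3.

2

Listing terms: s[1] = 18; s[2] = 3; s[3] = 15; s[4] = 17; s[5] = 27; s[6] = 19; s[7] = 8; s[8] = 11; s[9] = 26; s[10] = 14; s[11] = 12; s[12] = 2; s[13] = 10; s[14] = 21; s[15] = 18.
Since s[15] = s[1] = 18, the sequence is periodic with period 14.
The value 3 first appears (with n ≥ 2) at s[2].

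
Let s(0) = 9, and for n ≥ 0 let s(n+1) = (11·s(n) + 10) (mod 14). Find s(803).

5

Computing terms: s(0) = 9; s(1) = 11; s(2) = 5; s(3) = 9.
The sequence repeats with period 3.
(803 - 0) mod 3 = 2, so s(803) = s(2) = 5.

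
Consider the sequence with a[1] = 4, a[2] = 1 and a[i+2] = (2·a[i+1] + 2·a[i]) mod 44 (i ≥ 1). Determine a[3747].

32

We have a[1] = 4, a[2] = 1, a[3] = 10, a[4] = 22, a[5] = 20, a[6] = 40, a[7] = 32, a[8] = 12, a[9] = 0, a[10] = 24, a[11] = 4, a[12] = 12, a[13] = 32, a[14] = 0, a[15] = 20, a[16] = 40.
Since (a[15], a[16]) = (a[5], a[6]) = (20, 40) (two consecutive terms determine the rest), the sequence is eventually periodic: after a pre-period of length 4 it cycles with period 10.
For i ≥ 5, a[i] depends only on (i - 5) mod 10. (3747 - 5) mod 10 = 2, so a[3747] = a[7] = 32.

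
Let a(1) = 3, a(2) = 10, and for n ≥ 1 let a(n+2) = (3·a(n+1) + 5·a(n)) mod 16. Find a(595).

Computing terms: a(1) = 3; a(2) = 10; a(3) = 13; a(4) = 9; a(5) = 12; a(6) = 1; a(7) = 15; a(8) = 2; a(9) = 1; a(10) = 13; a(11) = 12; a(12) = 5; a(13) = 11; a(14) = 10; a(15) = 5; a(16) = 1; a(17) = 12; a(18) = 9; a(19) = 7; a(20) = 2; a(21) = 9; a(22) = 5; a(23) = 12; a(24) = 13; a(25) = 3; a(26) = 10.
Since (a(25), a(26)) = (a(1), a(2)) = (3, 10) (two consecutive terms determine the rest), the sequence is periodic with period 24.
So a(595) = a(1 + ((595-1) mod 24)) = a(19) = 7.

7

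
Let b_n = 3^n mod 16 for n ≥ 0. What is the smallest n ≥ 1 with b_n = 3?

1

Computing terms: b_0 = 1; b_1 = 3; b_2 = 9; b_3 = 11; b_4 = 1.
The sequence repeats with period 4.
The value 3 first appears (with n ≥ 1) at b_1.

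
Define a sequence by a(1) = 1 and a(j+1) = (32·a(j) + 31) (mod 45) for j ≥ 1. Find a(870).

We have a(1) = 1; a(2) = 18; a(3) = 22; a(4) = 15; a(5) = 16; a(6) = 3; a(7) = 37; a(8) = 0; a(9) = 31; a(10) = 33; a(11) = 7; a(12) = 30; a(13) = 1.
The sequence repeats with period 12.
So a(870) = a(1 + ((870-1) mod 12)) = a(6) = 3.

3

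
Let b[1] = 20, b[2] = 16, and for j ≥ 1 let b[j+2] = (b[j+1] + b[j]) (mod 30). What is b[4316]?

Listing terms: b[1] = 20; b[2] = 16; b[3] = 6; b[4] = 22; b[5] = 28; b[6] = 20; b[7] = 18; b[8] = 8; b[9] = 26; b[10] = 4; b[11] = 0; b[12] = 4; b[13] = 4; b[14] = 8; b[15] = 12; b[16] = 20; b[17] = 2; b[18] = 22; b[19] = 24; b[20] = 16; b[21] = 10; b[22] = 26; b[23] = 6; b[24] = 2; b[25] = 8; b[26] = 10; b[27] = 18; b[28] = 28; b[29] = 16; b[30] = 14; b[31] = 0; b[32] = 14; b[33] = 14; b[34] = 28; b[35] = 12; b[36] = 10; b[37] = 22; b[38] = 2; b[39] = 24; b[40] = 26; b[41] = 20; b[42] = 16.
The sequence repeats with period 40.
So b[4316] = b[1 + ((4316-1) mod 40)] = b[36] = 10.

10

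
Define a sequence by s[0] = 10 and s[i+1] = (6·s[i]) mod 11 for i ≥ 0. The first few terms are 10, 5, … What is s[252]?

Listing terms: s[0] = 10, s[1] = 5, s[2] = 8, s[3] = 4, s[4] = 2, s[5] = 1, s[6] = 6, s[7] = 3, s[8] = 7, s[9] = 9, s[10] = 10.
The sequence repeats with period 10.
So s[252] = s[0 + ((252-0) mod 10)] = s[2] = 8.

8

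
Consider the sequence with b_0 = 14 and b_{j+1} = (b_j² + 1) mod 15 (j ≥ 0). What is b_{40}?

We have b_0 = 14,  b_1 = 2,  b_2 = 5,  b_3 = 11,  b_4 = 2.
Since b_4 = b_1 = 2, the sequence is eventually periodic: after a pre-period of length 1 it cycles with period 3.
For j ≥ 1, b_j depends only on (j - 1) mod 3. (40 - 1) mod 3 = 0, so b_{40} = b_1 = 2.

2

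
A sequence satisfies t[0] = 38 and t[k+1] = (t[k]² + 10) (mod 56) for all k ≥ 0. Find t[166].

t[0] = 38, t[1] = 54, t[2] = 14, t[3] = 38.
The sequence repeats with period 3.
So t[166] = t[0 + ((166-0) mod 3)] = t[1] = 54.

54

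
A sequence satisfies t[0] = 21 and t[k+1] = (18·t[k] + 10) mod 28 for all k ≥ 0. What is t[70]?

10

t[0] = 21, t[1] = 24, t[2] = 22, t[3] = 14, t[4] = 10, t[5] = 22.
Since t[5] = t[2] = 22, the sequence is eventually periodic: after a pre-period of length 2 it cycles with period 3.
For k ≥ 2, t[k] depends only on (k - 2) mod 3. (70 - 2) mod 3 = 2, so t[70] = t[4] = 10.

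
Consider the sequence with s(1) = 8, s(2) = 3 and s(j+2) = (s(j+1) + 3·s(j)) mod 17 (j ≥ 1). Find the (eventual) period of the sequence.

16

Listing terms: s(1) = 8,  s(2) = 3,  s(3) = 10,  s(4) = 2,  s(5) = 15,  s(6) = 4,  s(7) = 15,  s(8) = 10,  s(9) = 4,  s(10) = 0,  s(11) = 12,  s(12) = 12,  s(13) = 14,  s(14) = 16,  s(15) = 7,  s(16) = 4,  s(17) = 8,  s(18) = 3.
Since (s(17), s(18)) = (s(1), s(2)) = (8, 3) (two consecutive terms determine the rest), the sequence is periodic with period 16.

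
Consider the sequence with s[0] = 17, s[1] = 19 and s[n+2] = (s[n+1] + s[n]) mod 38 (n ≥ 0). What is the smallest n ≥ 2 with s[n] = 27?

10

Listing terms: s[0] = 17,  s[1] = 19,  s[2] = 36,  s[3] = 17,  s[4] = 15,  s[5] = 32,  s[6] = 9,  s[7] = 3,  s[8] = 12,  s[9] = 15,  s[10] = 27,  s[11] = 4,  s[12] = 31,  s[13] = 35,  s[14] = 28,  s[15] = 25,  s[16] = 15,  s[17] = 2,  s[18] = 17,  s[19] = 19.
Since (s[18], s[19]) = (s[0], s[1]) = (17, 19) (two consecutive terms determine the rest), the sequence is periodic with period 18.
The value 27 first appears (with n ≥ 2) at s[10].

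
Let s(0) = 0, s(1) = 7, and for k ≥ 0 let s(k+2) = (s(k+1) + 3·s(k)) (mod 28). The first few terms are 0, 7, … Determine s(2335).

7

We have s(0) = 0; s(1) = 7; s(2) = 7; s(3) = 0; s(4) = 21; s(5) = 21; s(6) = 0; s(7) = 7.
The sequence repeats with period 6.
(2335 - 0) mod 6 = 1, so s(2335) = s(1) = 7.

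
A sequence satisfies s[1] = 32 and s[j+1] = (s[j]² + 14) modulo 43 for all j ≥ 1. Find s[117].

29

Computing terms: s[1] = 32,  s[2] = 6,  s[3] = 7,  s[4] = 20,  s[5] = 27,  s[6] = 12,  s[7] = 29,  s[8] = 38,  s[9] = 39,  s[10] = 30,  s[11] = 11,  s[12] = 6.
Since s[12] = s[2] = 6, the sequence is eventually periodic: after a pre-period of length 1 it cycles with period 10.
For j ≥ 2, s[j] depends only on (j - 2) mod 10. (117 - 2) mod 10 = 5, so s[117] = s[7] = 29.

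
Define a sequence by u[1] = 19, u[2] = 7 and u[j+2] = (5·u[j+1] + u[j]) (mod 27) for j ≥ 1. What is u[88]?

We have u[1] = 19; u[2] = 7; u[3] = 0; u[4] = 7; u[5] = 8; u[6] = 20; u[7] = 0; u[8] = 20; u[9] = 19; u[10] = 7.
The sequence repeats with period 8.
So u[88] = u[1 + ((88-1) mod 8)] = u[8] = 20.

20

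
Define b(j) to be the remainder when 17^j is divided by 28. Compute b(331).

Computing terms: b(0) = 1, b(1) = 17, b(2) = 9, b(3) = 13, b(4) = 25, b(5) = 5, b(6) = 1.
Since b(6) = b(0) = 1, the sequence is periodic with period 6.
(331 - 0) mod 6 = 1, so b(331) = b(1) = 17.

17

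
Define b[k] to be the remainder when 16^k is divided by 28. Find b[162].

b[1] = 16, b[2] = 4, b[3] = 8, b[4] = 16.
The sequence repeats with period 3.
(162 - 1) mod 3 = 2, so b[162] = b[3] = 8.

8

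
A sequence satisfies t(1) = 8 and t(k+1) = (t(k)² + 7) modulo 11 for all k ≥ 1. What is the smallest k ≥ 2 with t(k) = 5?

2

Listing terms: t(1) = 8; t(2) = 5; t(3) = 10; t(4) = 8.
Since t(4) = t(1) = 8, the sequence is periodic with period 3.
The value 5 first appears (with k ≥ 2) at t(2).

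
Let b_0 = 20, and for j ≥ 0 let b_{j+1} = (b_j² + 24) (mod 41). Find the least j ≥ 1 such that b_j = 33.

4

Listing terms: b_0 = 20; b_1 = 14; b_2 = 15; b_3 = 3; b_4 = 33; b_5 = 6; b_6 = 19; b_7 = 16; b_8 = 34; b_9 = 32; b_{10} = 23; b_{11} = 20.
Since b_{11} = b_0 = 20, the sequence is periodic with period 11.
The value 33 first appears (with j ≥ 1) at b_4.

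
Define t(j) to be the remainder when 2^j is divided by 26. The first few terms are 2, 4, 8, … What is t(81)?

t(1) = 2, t(2) = 4, t(3) = 8, t(4) = 16, t(5) = 6, t(6) = 12, t(7) = 24, t(8) = 22, t(9) = 18, t(10) = 10, t(11) = 20, t(12) = 14, t(13) = 2.
The sequence repeats with period 12.
So t(81) = t(1 + ((81-1) mod 12)) = t(9) = 18.

18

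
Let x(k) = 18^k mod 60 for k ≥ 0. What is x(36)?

36

Computing terms: x(0) = 1,  x(1) = 18,  x(2) = 24,  x(3) = 12,  x(4) = 36,  x(5) = 48,  x(6) = 24.
Since x(6) = x(2) = 24, the sequence is eventually periodic: after a pre-period of length 2 it cycles with period 4.
For k ≥ 2, x(k) depends only on (k - 2) mod 4. (36 - 2) mod 4 = 2, so x(36) = x(4) = 36.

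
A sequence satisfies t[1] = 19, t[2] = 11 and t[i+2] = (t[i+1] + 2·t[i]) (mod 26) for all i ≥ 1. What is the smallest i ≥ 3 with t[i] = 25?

Listing terms: t[1] = 19; t[2] = 11; t[3] = 23; t[4] = 19; t[5] = 13; t[6] = 25; t[7] = 25; t[8] = 23; t[9] = 21; t[10] = 15; t[11] = 5; t[12] = 9; t[13] = 19; t[14] = 11.
Since (t[13], t[14]) = (t[1], t[2]) = (19, 11) (two consecutive terms determine the rest), the sequence is periodic with period 12.
The value 25 first appears (with i ≥ 3) at t[6].

6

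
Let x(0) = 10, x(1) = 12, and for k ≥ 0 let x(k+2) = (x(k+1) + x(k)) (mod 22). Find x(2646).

14

Listing terms: x(0) = 10, x(1) = 12, x(2) = 0, x(3) = 12, x(4) = 12, x(5) = 2, x(6) = 14, x(7) = 16, x(8) = 8, x(9) = 2, x(10) = 10, x(11) = 12.
Since (x(10), x(11)) = (x(0), x(1)) = (10, 12) (two consecutive terms determine the rest), the sequence is periodic with period 10.
(2646 - 0) mod 10 = 6, so x(2646) = x(6) = 14.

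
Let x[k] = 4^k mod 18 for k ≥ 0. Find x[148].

4

We have x[0] = 1, x[1] = 4, x[2] = 16, x[3] = 10, x[4] = 4.
Since x[4] = x[1] = 4, the sequence is eventually periodic: after a pre-period of length 1 it cycles with period 3.
For k ≥ 1, x[k] depends only on (k - 1) mod 3. (148 - 1) mod 3 = 0, so x[148] = x[1] = 4.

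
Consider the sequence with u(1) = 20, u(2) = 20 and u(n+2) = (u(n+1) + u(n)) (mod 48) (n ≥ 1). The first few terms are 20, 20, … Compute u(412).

12

Computing terms: u(1) = 20; u(2) = 20; u(3) = 40; u(4) = 12; u(5) = 4; u(6) = 16; u(7) = 20; u(8) = 36; u(9) = 8; u(10) = 44; u(11) = 4; u(12) = 0; u(13) = 4; u(14) = 4; u(15) = 8; u(16) = 12; u(17) = 20; u(18) = 32; u(19) = 4; u(20) = 36; u(21) = 40; u(22) = 28; u(23) = 20; u(24) = 0; u(25) = 20; u(26) = 20.
Since (u(25), u(26)) = (u(1), u(2)) = (20, 20) (two consecutive terms determine the rest), the sequence is periodic with period 24.
(412 - 1) mod 24 = 3, so u(412) = u(4) = 12.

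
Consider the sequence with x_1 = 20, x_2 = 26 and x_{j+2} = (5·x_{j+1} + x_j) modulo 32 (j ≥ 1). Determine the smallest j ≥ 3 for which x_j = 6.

12

x_1 = 20; x_2 = 26; x_3 = 22; x_4 = 8; x_5 = 30; x_6 = 30; x_7 = 20; x_8 = 2; x_9 = 30; x_{10} = 24; x_{11} = 22; x_{12} = 6; x_{13} = 20; x_{14} = 10; x_{15} = 6; x_{16} = 8; x_{17} = 14; x_{18} = 14; x_{19} = 20; x_{20} = 18; x_{21} = 14; x_{22} = 24; x_{23} = 6; x_{24} = 22; x_{25} = 20; x_{26} = 26.
Since (x_{25}, x_{26}) = (x_1, x_2) = (20, 26) (two consecutive terms determine the rest), the sequence is periodic with period 24.
The value 6 first appears (with j ≥ 3) at x_{12}.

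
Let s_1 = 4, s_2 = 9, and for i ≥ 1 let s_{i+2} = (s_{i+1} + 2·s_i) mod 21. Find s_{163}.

4

Computing terms: s_1 = 4, s_2 = 9, s_3 = 17, s_4 = 14, s_5 = 6, s_6 = 13, s_7 = 4, s_8 = 9.
The sequence repeats with period 6.
(163 - 1) mod 6 = 0, so s_{163} = s_1 = 4.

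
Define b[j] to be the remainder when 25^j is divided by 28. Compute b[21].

We have b[0] = 1, b[1] = 25, b[2] = 9, b[3] = 1.
The sequence repeats with period 3.
So b[21] = b[0 + ((21-0) mod 3)] = b[0] = 1.

1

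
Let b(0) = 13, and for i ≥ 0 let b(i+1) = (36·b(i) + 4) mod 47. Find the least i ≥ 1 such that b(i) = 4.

b(0) = 13, b(1) = 2, b(2) = 29, b(3) = 14, b(4) = 38, b(5) = 9, b(6) = 46, b(7) = 15, b(8) = 27, b(9) = 36, b(10) = 31, b(11) = 39, b(12) = 45, b(13) = 26, b(14) = 0, b(15) = 4, b(16) = 7, b(17) = 21, b(18) = 8, b(19) = 10, b(20) = 35, b(21) = 42, b(22) = 12, b(23) = 13.
The sequence repeats with period 23.
The value 4 first appears (with i ≥ 1) at b(15).

15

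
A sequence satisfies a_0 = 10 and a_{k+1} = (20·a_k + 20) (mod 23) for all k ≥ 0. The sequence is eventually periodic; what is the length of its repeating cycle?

22

a_0 = 10, a_1 = 13, a_2 = 4, a_3 = 8, a_4 = 19, a_5 = 9, a_6 = 16, a_7 = 18, a_8 = 12, a_9 = 7, a_{10} = 22, a_{11} = 0, a_{12} = 20, a_{13} = 6, a_{14} = 2, a_{15} = 14, a_{16} = 1, a_{17} = 17, a_{18} = 15, a_{19} = 21, a_{20} = 3, a_{21} = 11, a_{22} = 10.
The sequence repeats with period 22.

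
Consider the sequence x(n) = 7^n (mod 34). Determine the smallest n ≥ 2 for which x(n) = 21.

4

x(1) = 7,  x(2) = 15,  x(3) = 3,  x(4) = 21,  x(5) = 11,  x(6) = 9,  x(7) = 29,  x(8) = 33,  x(9) = 27,  x(10) = 19,  x(11) = 31,  x(12) = 13,  x(13) = 23,  x(14) = 25,  x(15) = 5,  x(16) = 1,  x(17) = 7.
Since x(17) = x(1) = 7, the sequence is periodic with period 16.
The value 21 first appears (with n ≥ 2) at x(4).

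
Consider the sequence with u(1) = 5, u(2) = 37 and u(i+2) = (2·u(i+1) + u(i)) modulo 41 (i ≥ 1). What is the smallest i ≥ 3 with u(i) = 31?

4

We have u(1) = 5; u(2) = 37; u(3) = 38; u(4) = 31; u(5) = 18; u(6) = 26; u(7) = 29; u(8) = 2; u(9) = 33; u(10) = 27; u(11) = 5; u(12) = 37.
The sequence repeats with period 10.
The value 31 first appears (with i ≥ 3) at u(4).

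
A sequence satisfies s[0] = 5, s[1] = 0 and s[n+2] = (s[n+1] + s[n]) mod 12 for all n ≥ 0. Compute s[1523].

We have s[0] = 5, s[1] = 0, s[2] = 5, s[3] = 5, s[4] = 10, s[5] = 3, s[6] = 1, s[7] = 4, s[8] = 5, s[9] = 9, s[10] = 2, s[11] = 11, s[12] = 1, s[13] = 0, s[14] = 1, s[15] = 1, s[16] = 2, s[17] = 3, s[18] = 5, s[19] = 8, s[20] = 1, s[21] = 9, s[22] = 10, s[23] = 7, s[24] = 5, s[25] = 0.
Since (s[24], s[25]) = (s[0], s[1]) = (5, 0) (two consecutive terms determine the rest), the sequence is periodic with period 24.
So s[1523] = s[0 + ((1523-0) mod 24)] = s[11] = 11.

11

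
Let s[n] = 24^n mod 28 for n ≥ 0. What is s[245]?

Computing terms: s[0] = 1,  s[1] = 24,  s[2] = 16,  s[3] = 20,  s[4] = 4,  s[5] = 12,  s[6] = 8,  s[7] = 24.
Since s[7] = s[1] = 24, the sequence is eventually periodic: after a pre-period of length 1 it cycles with period 6.
For n ≥ 1, s[n] depends only on (n - 1) mod 6. (245 - 1) mod 6 = 4, so s[245] = s[5] = 12.

12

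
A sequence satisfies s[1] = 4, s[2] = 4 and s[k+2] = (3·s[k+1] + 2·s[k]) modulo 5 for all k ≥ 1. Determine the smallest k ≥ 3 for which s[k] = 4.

5

s[1] = 4,  s[2] = 4,  s[3] = 0,  s[4] = 3,  s[5] = 4,  s[6] = 3,  s[7] = 2,  s[8] = 2,  s[9] = 0,  s[10] = 4,  s[11] = 2,  s[12] = 4,  s[13] = 1,  s[14] = 1,  s[15] = 0,  s[16] = 2,  s[17] = 1,  s[18] = 2,  s[19] = 3,  s[20] = 3,  s[21] = 0,  s[22] = 1,  s[23] = 3,  s[24] = 1,  s[25] = 4,  s[26] = 4.
The sequence repeats with period 24.
The value 4 first appears (with k ≥ 3) at s[5].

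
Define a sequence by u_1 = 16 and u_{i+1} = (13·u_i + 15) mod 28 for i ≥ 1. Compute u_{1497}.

We have u_1 = 16; u_2 = 27; u_3 = 2; u_4 = 13; u_5 = 16.
The sequence repeats with period 4.
(1497 - 1) mod 4 = 0, so u_{1497} = u_1 = 16.

16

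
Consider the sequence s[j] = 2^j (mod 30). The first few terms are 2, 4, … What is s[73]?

2

We have s[1] = 2, s[2] = 4, s[3] = 8, s[4] = 16, s[5] = 2.
The sequence repeats with period 4.
So s[73] = s[1 + ((73-1) mod 4)] = s[1] = 2.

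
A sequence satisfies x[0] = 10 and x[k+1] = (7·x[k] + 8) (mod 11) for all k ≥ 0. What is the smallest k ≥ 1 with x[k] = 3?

We have x[0] = 10, x[1] = 1, x[2] = 4, x[3] = 3, x[4] = 7, x[5] = 2, x[6] = 0, x[7] = 8, x[8] = 9, x[9] = 5, x[10] = 10.
The sequence repeats with period 10.
The value 3 first appears (with k ≥ 1) at x[3].

3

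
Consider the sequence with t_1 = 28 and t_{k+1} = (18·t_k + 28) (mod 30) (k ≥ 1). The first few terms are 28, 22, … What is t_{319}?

4

Computing terms: t_1 = 28, t_2 = 22, t_3 = 4, t_4 = 10, t_5 = 28.
Since t_5 = t_1 = 28, the sequence is periodic with period 4.
So t_{319} = t_{1 + ((319-1) mod 4)} = t_3 = 4.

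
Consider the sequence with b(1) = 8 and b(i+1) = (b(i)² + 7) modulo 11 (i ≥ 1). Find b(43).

8

Listing terms: b(1) = 8, b(2) = 5, b(3) = 10, b(4) = 8.
Since b(4) = b(1) = 8, the sequence is periodic with period 3.
(43 - 1) mod 3 = 0, so b(43) = b(1) = 8.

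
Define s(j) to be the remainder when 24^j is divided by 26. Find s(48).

Computing terms: s(0) = 1, s(1) = 24, s(2) = 4, s(3) = 18, s(4) = 16, s(5) = 20, s(6) = 12, s(7) = 2, s(8) = 22, s(9) = 8, s(10) = 10, s(11) = 6, s(12) = 14, s(13) = 24.
Since s(13) = s(1) = 24, the sequence is eventually periodic: after a pre-period of length 1 it cycles with period 12.
For j ≥ 1, s(j) depends only on (j - 1) mod 12. (48 - 1) mod 12 = 11, so s(48) = s(12) = 14.

14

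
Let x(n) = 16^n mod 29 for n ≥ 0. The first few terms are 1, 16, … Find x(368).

25

Computing terms: x(0) = 1,  x(1) = 16,  x(2) = 24,  x(3) = 7,  x(4) = 25,  x(5) = 23,  x(6) = 20,  x(7) = 1.
The sequence repeats with period 7.
So x(368) = x(0 + ((368-0) mod 7)) = x(4) = 25.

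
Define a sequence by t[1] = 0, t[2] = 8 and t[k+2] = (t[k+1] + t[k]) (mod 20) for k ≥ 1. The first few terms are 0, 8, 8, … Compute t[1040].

8

We have t[1] = 0; t[2] = 8; t[3] = 8; t[4] = 16; t[5] = 4; t[6] = 0; t[7] = 4; t[8] = 4; t[9] = 8; t[10] = 12; t[11] = 0; t[12] = 12; t[13] = 12; t[14] = 4; t[15] = 16; t[16] = 0; t[17] = 16; t[18] = 16; t[19] = 12; t[20] = 8; t[21] = 0; t[22] = 8.
Since (t[21], t[22]) = (t[1], t[2]) = (0, 8) (two consecutive terms determine the rest), the sequence is periodic with period 20.
(1040 - 1) mod 20 = 19, so t[1040] = t[20] = 8.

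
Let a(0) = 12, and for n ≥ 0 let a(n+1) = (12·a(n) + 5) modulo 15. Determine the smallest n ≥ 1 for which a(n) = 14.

1

We have a(0) = 12, a(1) = 14, a(2) = 8, a(3) = 11, a(4) = 2, a(5) = 14.
Since a(5) = a(1) = 14, the sequence is eventually periodic: after a pre-period of length 1 it cycles with period 4.
The value 14 first appears (with n ≥ 1) at a(1).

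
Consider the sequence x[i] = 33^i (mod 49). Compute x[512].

Computing terms: x[0] = 1, x[1] = 33, x[2] = 11, x[3] = 20, x[4] = 23, x[5] = 24, x[6] = 8, x[7] = 19, x[8] = 39, x[9] = 13, x[10] = 37, x[11] = 45, x[12] = 15, x[13] = 5, x[14] = 18, x[15] = 6, x[16] = 2, x[17] = 17, x[18] = 22, x[19] = 40, x[20] = 46, x[21] = 48, x[22] = 16, x[23] = 38, x[24] = 29, x[25] = 26, x[26] = 25, x[27] = 41, x[28] = 30, x[29] = 10, x[30] = 36, x[31] = 12, x[32] = 4, x[33] = 34, x[34] = 44, x[35] = 31, x[36] = 43, x[37] = 47, x[38] = 32, x[39] = 27, x[40] = 9, x[41] = 3, x[42] = 1.
Since x[42] = x[0] = 1, the sequence is periodic with period 42.
So x[512] = x[0 + ((512-0) mod 42)] = x[8] = 39.

39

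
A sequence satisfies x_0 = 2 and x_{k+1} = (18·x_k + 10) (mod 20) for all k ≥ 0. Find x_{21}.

Computing terms: x_0 = 2,  x_1 = 6,  x_2 = 18,  x_3 = 14,  x_4 = 2.
The sequence repeats with period 4.
So x_{21} = x_{0 + ((21-0) mod 4)} = x_1 = 6.

6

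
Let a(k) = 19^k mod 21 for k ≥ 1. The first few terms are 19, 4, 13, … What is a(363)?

We have a(1) = 19, a(2) = 4, a(3) = 13, a(4) = 16, a(5) = 10, a(6) = 1, a(7) = 19.
The sequence repeats with period 6.
(363 - 1) mod 6 = 2, so a(363) = a(3) = 13.

13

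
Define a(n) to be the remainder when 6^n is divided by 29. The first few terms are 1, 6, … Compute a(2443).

Listing terms: a(0) = 1; a(1) = 6; a(2) = 7; a(3) = 13; a(4) = 20; a(5) = 4; a(6) = 24; a(7) = 28; a(8) = 23; a(9) = 22; a(10) = 16; a(11) = 9; a(12) = 25; a(13) = 5; a(14) = 1.
Since a(14) = a(0) = 1, the sequence is periodic with period 14.
So a(2443) = a(0 + ((2443-0) mod 14)) = a(7) = 28.

28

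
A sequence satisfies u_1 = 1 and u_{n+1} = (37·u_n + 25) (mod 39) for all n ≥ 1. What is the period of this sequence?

12

u_1 = 1; u_2 = 23; u_3 = 18; u_4 = 28; u_5 = 8; u_6 = 9; u_7 = 7; u_8 = 11; u_9 = 3; u_{10} = 19; u_{11} = 26; u_{12} = 12; u_{13} = 1.
The sequence repeats with period 12.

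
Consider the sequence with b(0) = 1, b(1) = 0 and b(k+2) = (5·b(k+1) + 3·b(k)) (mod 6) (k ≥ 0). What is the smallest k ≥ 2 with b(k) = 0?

4

b(0) = 1, b(1) = 0, b(2) = 3, b(3) = 3, b(4) = 0, b(5) = 3.
Since (b(4), b(5)) = (b(1), b(2)) = (0, 3) (two consecutive terms determine the rest), the sequence is eventually periodic: after a pre-period of length 1 it cycles with period 3.
The value 0 next appears (with k ≥ 2) at b(4).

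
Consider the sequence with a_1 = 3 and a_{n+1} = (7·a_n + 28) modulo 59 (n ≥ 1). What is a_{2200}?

46

Computing terms: a_1 = 3, a_2 = 49, a_3 = 17, a_4 = 29, a_5 = 54, a_6 = 52, a_7 = 38, a_8 = 58, a_9 = 21, a_{10} = 57, a_{11} = 14, a_{12} = 8, a_{13} = 25, a_{14} = 26, a_{15} = 33, a_{16} = 23, a_{17} = 12, a_{18} = 53, a_{19} = 45, a_{20} = 48, a_{21} = 10, a_{22} = 39, a_{23} = 6, a_{24} = 11, a_{25} = 46, a_{26} = 55, a_{27} = 0, a_{28} = 28, a_{29} = 47, a_{30} = 3.
The sequence repeats with period 29.
So a_{2200} = a_{1 + ((2200-1) mod 29)} = a_{25} = 46.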